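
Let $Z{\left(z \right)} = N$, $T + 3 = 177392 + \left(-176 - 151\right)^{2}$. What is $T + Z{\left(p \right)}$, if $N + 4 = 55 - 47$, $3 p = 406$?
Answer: $284322$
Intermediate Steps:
$p = \frac{406}{3}$ ($p = \frac{1}{3} \cdot 406 = \frac{406}{3} \approx 135.33$)
$N = 4$ ($N = -4 + \left(55 - 47\right) = -4 + 8 = 4$)
$T = 284318$ ($T = -3 + \left(177392 + \left(-176 - 151\right)^{2}\right) = -3 + \left(177392 + \left(-327\right)^{2}\right) = -3 + \left(177392 + 106929\right) = -3 + 284321 = 284318$)
$Z{\left(z \right)} = 4$
$T + Z{\left(p \right)} = 284318 + 4 = 284322$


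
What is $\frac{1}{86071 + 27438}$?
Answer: $\frac{1}{113509} \approx 8.8099 \cdot 10^{-6}$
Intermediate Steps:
$\frac{1}{86071 + 27438} = \frac{1}{113509}$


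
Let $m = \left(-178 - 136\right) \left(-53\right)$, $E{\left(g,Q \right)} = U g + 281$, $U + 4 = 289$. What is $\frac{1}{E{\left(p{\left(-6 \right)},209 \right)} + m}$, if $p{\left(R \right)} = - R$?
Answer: $\frac{1}{18633} \approx 5.3668 \cdot 10^{-5}$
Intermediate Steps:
$U = 285$ ($U = -4 + 289 = 285$)
$E{\left(g,Q \right)} = 281 + 285 g$ ($E{\left(g,Q \right)} = 285 g + 281 = 281 + 285 g$)
$m = 16642$ ($m = \left(-178 - 136\right) \left(-53\right) = \left(-314\right) \left(-53\right) = 16642$)
$\frac{1}{E{\left(p{\left(-6 \right)},209 \right)} + m} = \frac{1}{\left(281 + 285 \left(\left(-1\right) \left(-6\right)\right)\right) + 16642} = \frac{1}{\left(281 + 285 \cdot 6\right) + 16642} = \frac{1}{\left(281 + 1710\right) + 16642} = \frac{1}{1991 + 16642} = \frac{1}{18633}$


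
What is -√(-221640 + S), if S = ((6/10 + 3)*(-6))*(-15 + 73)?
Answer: -4*I*√348270/5 ≈ -472.12*I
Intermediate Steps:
S = -6264/5 (S = ((6*(⅒) + 3)*(-6))*58 = ((⅗ + 3)*(-6))*58 = ((18/5)*(-6))*58 = -108/5*58 = -6264/5 ≈ -1252.8)
-√(-221640 + S) = -√(-221640 - 6264/5) = -√(-1114464/5) = -4*I*√348270/5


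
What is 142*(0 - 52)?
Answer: -7384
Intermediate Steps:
142*(0 - 52) = 142*(-52) = -7384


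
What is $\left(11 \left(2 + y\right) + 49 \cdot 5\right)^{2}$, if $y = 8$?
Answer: $126025$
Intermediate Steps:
$\left(11 \left(2 + y\right) + 49 \cdot 5\right)^{2} = \left(11 \left(2 + 8\right) + 49 \cdot 5\right)^{2} = \left(11 \cdot 10 + 245\right)^{2} = \left(110 + 245\right)^{2} = 355^{2} = 126025$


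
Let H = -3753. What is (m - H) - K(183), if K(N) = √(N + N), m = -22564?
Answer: -18811 - √366 ≈ -18830.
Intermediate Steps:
K(N) = √2*√N (K(N) = √(2*N) = √2*√N)
(m - H) - K(183) = (-22564 - 1*(-3753)) - √2*√183 = (-22564 + 3753) - √366 = -18811 - √366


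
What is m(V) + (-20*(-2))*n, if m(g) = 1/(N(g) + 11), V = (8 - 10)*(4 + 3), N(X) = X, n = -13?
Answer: -1561/3 ≈ -520.33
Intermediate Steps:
V = -14 (V = -2*7 = -14)
m(g) = 1/(11 + g) (m(g) = 1/(g + 11) = 1/(11 + g))
m(V) + (-20*(-2))*n = 1/(11 - 14) - 20*(-2)*(-13) = 1/(-3) + 40*(-13) = -1/3 - 520 = -1561/3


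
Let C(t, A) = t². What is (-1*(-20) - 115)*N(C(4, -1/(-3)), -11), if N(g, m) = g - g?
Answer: 0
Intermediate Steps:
N(g, m) = 0
(-1*(-20) - 115)*N(C(4, -1/(-3)), -11) = (-1*(-20) - 115)*0 = (20 - 115)*0 = -95*0 = 0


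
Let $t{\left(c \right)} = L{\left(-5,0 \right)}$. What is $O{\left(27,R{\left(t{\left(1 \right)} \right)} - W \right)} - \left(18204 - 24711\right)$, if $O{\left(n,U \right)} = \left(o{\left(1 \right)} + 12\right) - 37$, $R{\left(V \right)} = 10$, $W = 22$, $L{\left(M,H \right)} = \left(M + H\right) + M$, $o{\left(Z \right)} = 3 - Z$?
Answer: $6484$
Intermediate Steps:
$L{\left(M,H \right)} = H + 2 M$ ($L{\left(M,H \right)} = \left(H + M\right) + M = H + 2 M$)
$t{\left(c \right)} = -10$ ($t{\left(c \right)} = 0 + 2 \left(-5\right) = 0 - 10 = -10$)
$O{\left(n,U \right)} = -23$ ($O{\left(n,U \right)} = \left(\left(3 - 1\right) + 12\right) - 37 = \left(2 + 12\right) - 37 = 14 - 37 = -23$)
$O{\left(27,R{\left(t{\left(1 \right)} \right)} - W \right)} - \left(18204 - 24711\right) = -23 - \left(18204 - 24711\right) = -23 - -6507 = -23 + 6507 = 6484$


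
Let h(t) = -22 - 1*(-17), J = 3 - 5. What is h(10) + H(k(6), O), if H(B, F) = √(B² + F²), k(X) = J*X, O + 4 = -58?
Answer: -5 + 2*√997 ≈ 58.151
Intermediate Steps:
O = -62 (O = -4 - 58 = -62)
J = -2
h(t) = -5 (h(t) = -22 + 17 = -5)
k(X) = -2*X
h(10) + H(k(6), O) = -5 + √((-2*6)² + (-62)²) = -5 + √((-12)² + 3844) = -5 + √(144 + 3844) = -5 + √3988 = -5 + 2*√997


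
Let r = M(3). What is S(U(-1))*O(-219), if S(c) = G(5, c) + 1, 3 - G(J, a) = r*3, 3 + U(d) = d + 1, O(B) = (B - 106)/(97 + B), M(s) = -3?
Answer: 4225/122 ≈ 34.631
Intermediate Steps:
r = -3
O(B) = (-106 + B)/(97 + B)
U(d) = -2 + d (U(d) = -3 + (d + 1) = -3 + (1 + d) = -2 + d)
G(J, a) = 12 (G(J, a) = 3 - (-3)*3 = 3 - 1*(-9) = 3 + 9 = 12)
S(c) = 13 (S(c) = 12 + 1 = 13)
S(U(-1))*O(-219) = 13*((-106 - 219)/(97 - 219)) = 13*(-325/(-122)) = 13*(-1/122*(-325)) = 13*(325/122) = 4225/122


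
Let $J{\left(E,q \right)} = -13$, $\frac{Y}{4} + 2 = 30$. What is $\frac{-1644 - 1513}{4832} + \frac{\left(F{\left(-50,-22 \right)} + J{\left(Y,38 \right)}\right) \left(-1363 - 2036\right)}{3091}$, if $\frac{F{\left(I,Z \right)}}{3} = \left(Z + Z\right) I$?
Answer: $- \frac{9835857773}{1357792} \approx -7244.0$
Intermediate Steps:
$Y = 112$ ($Y = -8 + 4 \cdot 30 = -8 + 120 = 112$)
$F{\left(I,Z \right)} = 6 I Z$ ($F{\left(I,Z \right)} = 3 \left(Z + Z\right) I = 3 \cdot 2 Z I = 3 \cdot 2 I Z = 6 I Z$)
$\frac{-1644 - 1513}{4832} + \frac{\left(F{\left(-50,-22 \right)} + J{\left(Y,38 \right)}\right) \left(-1363 - 2036\right)}{3091} = \frac{-1644 - 1513}{4832} + \frac{\left(6 \left(-50\right) \left(-22\right) - 13\right) \left(-1363 - 2036\right)}{3091} = \left(-1644 - 1513\right) \frac{1}{4832} + \left(6600 - 13\right) \left(-3399\right) \frac{1}{3091} = \left(-3157\right) \frac{1}{4832} + 6587 \left(-3399\right) \frac{1}{3091} = - \frac{3157}{4832} - \frac{2035383}{281} = - \frac{9835857773}{1357792}$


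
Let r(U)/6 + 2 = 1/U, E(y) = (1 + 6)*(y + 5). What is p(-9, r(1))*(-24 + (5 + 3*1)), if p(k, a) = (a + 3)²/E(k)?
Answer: 36/7 ≈ 5.1429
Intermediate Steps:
E(y) = 35 + 7*y (E(y) = 7*(5 + y) = 35 + 7*y)
r(U) = -12 + 6/U
p(k, a) = (3 + a)²/(35 + 7*k) (p(k, a) = (a + 3)²/(35 + 7*k) = (3 + a)²/(35 + 7*k))
p(-9, r(1))*(-24 + (5 + 3*1)) = ((3 + (-12 + 6/1))²/(7*(5 - 9)))*(-24 + (5 + 3*1)) = ((⅐)*(3 + (-12 + 6*1))²/(-4))*(-24 + (5 + 3)) = ((⅐)*(3 + (-12 + 6))²*(-¼))*(-24 + 8) = ((⅐)*(3 - 6)²*(-¼))*(-16) = ((⅐)*(-3)²*(-¼))*(-16) = ((⅐)*9*(-¼))*(-16) = -9/28*(-16) = 36/7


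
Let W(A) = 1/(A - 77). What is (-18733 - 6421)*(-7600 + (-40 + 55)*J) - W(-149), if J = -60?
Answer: 48320834001/226 ≈ 2.1381e+8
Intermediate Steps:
W(A) = 1/(-77 + A)
(-18733 - 6421)*(-7600 + (-40 + 55)*J) - W(-149) = (-18733 - 6421)*(-7600 + (-40 + 55)*(-60)) - 1/(-77 - 149) = -25154*(-7600 + 15*(-60)) - 1/(-226) = -25154*(-7600 - 900) - 1*(-1/226) = -25154*(-8500) + 1/226 = 213809000 + 1/226 = 48320834001/226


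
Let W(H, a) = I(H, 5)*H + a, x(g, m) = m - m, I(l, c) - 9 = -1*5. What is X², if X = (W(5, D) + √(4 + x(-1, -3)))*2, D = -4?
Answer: 1296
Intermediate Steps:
I(l, c) = 4 (I(l, c) = 9 - 1*5 = 9 - 5 = 4)
x(g, m) = 0
W(H, a) = a + 4*H (W(H, a) = 4*H + a = a + 4*H)
X = 36 (X = ((-4 + 4*5) + √(4 + 0))*2 = ((-4 + 20) + √4)*2 = (16 + 2)*2 = 18*2 = 36)
X² = 36² = 1296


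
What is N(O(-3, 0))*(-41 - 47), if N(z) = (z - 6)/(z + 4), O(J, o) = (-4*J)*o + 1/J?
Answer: 152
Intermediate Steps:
O(J, o) = 1/J - 4*J*o (O(J, o) = -4*J*o + 1/J = 1/J - 4*J*o)
N(z) = (-6 + z)/(4 + z)
N(O(-3, 0))*(-41 - 47) = ((-6 + (1/(-3) - 4*(-3)*0))/(4 + (1/(-3) - 4*(-3)*0)))*(-41 - 47) = ((-6 + (-⅓ + 0))/(4 + (-⅓ + 0)))*(-88) = ((-6 - ⅓)/(4 - ⅓))*(-88) = (-19/3/(11/3))*(-88) = ((3/11)*(-19/3))*(-88) = -19/11*(-88) = 152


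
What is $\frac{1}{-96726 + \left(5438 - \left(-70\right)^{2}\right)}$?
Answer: $- \frac{1}{96188} \approx -1.0396 \cdot 10^{-5}$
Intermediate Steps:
$\frac{1}{-96726 + \left(5438 - \left(-70\right)^{2}\right)} = \frac{1}{-96726 + \left(5438 - 4900\right)} = \frac{1}{-96726 + 538} = \frac{1}{-96188} = - \frac{1}{96188}$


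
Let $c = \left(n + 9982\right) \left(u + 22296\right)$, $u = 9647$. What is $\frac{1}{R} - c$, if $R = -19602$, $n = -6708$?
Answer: $- \frac{2050004249965}{19602} \approx -1.0458 \cdot 10^{8}$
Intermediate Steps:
$c = 104581382$ ($c = \left(-6708 + 9982\right) \left(9647 + 22296\right) = 3274 \cdot 31943 = 104581382$)
$\frac{1}{R} - c = \frac{1}{-19602} - 104581382 = - \frac{1}{19602} - 104581382 = - \frac{2050004249965}{19602}$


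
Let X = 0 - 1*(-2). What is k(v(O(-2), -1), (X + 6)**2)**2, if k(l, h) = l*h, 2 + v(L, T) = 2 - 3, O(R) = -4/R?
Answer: 36864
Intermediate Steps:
X = 2 (X = 0 + 2 = 2)
v(L, T) = -3 (v(L, T) = -2 + (2 - 3) = -2 - 1 = -3)
k(l, h) = h*l
k(v(O(-2), -1), (X + 6)**2)**2 = ((2 + 6)**2*(-3))**2 = (8**2*(-3))**2 = (64*(-3))**2 = (-192)**2 = 36864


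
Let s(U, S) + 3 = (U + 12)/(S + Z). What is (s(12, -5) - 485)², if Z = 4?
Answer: 262144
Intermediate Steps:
s(U, S) = -3 + (12 + U)/(4 + S) (s(U, S) = -3 + (U + 12)/(S + 4) = -3 + (12 + U)/(4 + S))
(s(12, -5) - 485)² = ((12 - 3*(-5))/(4 - 5) - 485)² = ((12 + 15)/(-1) - 485)² = (-1*27 - 485)² = (-27 - 485)² = (-512)² = 262144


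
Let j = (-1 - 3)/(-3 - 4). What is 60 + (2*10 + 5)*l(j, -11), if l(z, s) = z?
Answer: 520/7 ≈ 74.286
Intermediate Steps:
j = 4/7 (j = -4/(-7) = -4*(-1/7) = 4/7 ≈ 0.57143)
60 + (2*10 + 5)*l(j, -11) = 60 + (2*10 + 5)*(4/7) = 60 + (20 + 5)*(4/7) = 60 + 25*(4/7) = 60 + 100/7 = 520/7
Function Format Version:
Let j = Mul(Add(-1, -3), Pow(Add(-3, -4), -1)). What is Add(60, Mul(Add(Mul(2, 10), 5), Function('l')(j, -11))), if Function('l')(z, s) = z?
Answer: Rational(520, 7) ≈ 74.286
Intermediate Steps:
j = Rational(4, 7) (j = Mul(-4, Pow(-7, -1)) = Mul(-4, Rational(-1, 7)) = Rational(4, 7) ≈ 0.57143)
Add(60, Mul(Add(Mul(2, 10), 5), Function('l')(j, -11))) = Add(60, Mul(Add(Mul(2, 10), 5), Rational(4, 7))) = Add(60, Mul(Add(20, 5), Rational(4, 7))) = Add(60, Mul(25, Rational(4, 7))) = Add(60, Rational(100, 7)) = Rational(520, 7)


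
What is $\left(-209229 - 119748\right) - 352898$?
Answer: $-681875$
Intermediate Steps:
$\left(-209229 - 119748\right) - 352898 = -328977 - 352898 = -681875$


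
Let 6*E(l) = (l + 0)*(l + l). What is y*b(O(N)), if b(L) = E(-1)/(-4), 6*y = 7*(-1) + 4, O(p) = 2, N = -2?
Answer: 1/24 ≈ 0.041667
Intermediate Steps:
E(l) = l²/3 (E(l) = ((l + 0)*(l + l))/6 = (l*(2*l))/6 = (2*l²)/6 = l²/3)
y = -½ (y = (7*(-1) + 4)/6 = (-7 + 4)/6 = (⅙)*(-3) = -½ ≈ -0.50000)
b(L) = -1/12 (b(L) = ((⅓)*(-1)²)/(-4) = ((⅓)*1)*(-¼) = (⅓)*(-¼) = -1/12)
y*b(O(N)) = -½*(-1/12) = 1/24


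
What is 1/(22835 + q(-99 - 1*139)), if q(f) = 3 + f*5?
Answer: 1/21648 ≈ 4.6194e-5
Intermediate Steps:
q(f) = 3 + 5*f
1/(22835 + q(-99 - 1*139)) = 1/(22835 + (3 + 5*(-99 - 1*139))) = 1/(22835 + (3 + 5*(-99 - 139))) = 1/(22835 + (3 + 5*(-238))) = 1/(22835 + (3 - 1190)) = 1/(22835 - 1187) = 1/21648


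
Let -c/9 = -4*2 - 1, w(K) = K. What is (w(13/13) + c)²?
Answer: 6724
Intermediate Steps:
c = 81 (c = -9*(-4*2 - 1) = -9*(-8 - 1) = -9*(-9) = 81)
(w(13/13) + c)² = (13/13 + 81)² = (13*(1/13) + 81)² = (1 + 81)² = 82² = 6724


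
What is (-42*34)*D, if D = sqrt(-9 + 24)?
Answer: -1428*sqrt(15) ≈ -5530.6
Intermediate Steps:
D = sqrt(15) ≈ 3.8730
(-42*34)*D = (-42*34)*sqrt(15) = -1428*sqrt(15)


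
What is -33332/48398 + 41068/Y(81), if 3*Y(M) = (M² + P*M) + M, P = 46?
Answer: 234051709/20907936 ≈ 11.194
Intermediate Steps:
Y(M) = M²/3 + 47*M/3 (Y(M) = ((M² + 46*M) + M)/3 = (M² + 47*M)/3 = M²/3 + 47*M/3)
-33332/48398 + 41068/Y(81) = -33332/48398 + 41068/(((⅓)*81*(47 + 81))) = -33332*1/48398 + 41068/(((⅓)*81*128)) = -16666/24199 + 41068/3456 = -16666/24199 + 41068*(1/3456) = -16666/24199 + 10267/864 = 234051709/20907936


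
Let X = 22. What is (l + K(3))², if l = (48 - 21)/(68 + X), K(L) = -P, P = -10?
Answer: 10609/100 ≈ 106.09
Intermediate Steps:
K(L) = 10 (K(L) = -1*(-10) = 10)
l = 3/10 (l = (48 - 21)/(68 + 22) = 27/90 = 27*(1/90) = 3/10 ≈ 0.30000)
(l + K(3))² = (3/10 + 10)² = (103/10)² = 10609/100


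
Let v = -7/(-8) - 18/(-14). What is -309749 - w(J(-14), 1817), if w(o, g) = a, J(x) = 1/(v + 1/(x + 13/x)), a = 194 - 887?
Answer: -309056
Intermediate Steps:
v = 121/56 (v = -7*(-⅛) - 18*(-1/14) = 7/8 + 9/7 = 121/56 ≈ 2.1607)
a = -693
J(x) = 1/(121/56 + 1/(x + 13/x))
w(o, g) = -693
-309749 - w(J(-14), 1817) = -309749 - 1*(-693) = -309749 + 693 = -309056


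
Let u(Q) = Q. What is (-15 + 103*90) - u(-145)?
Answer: 9400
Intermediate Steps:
(-15 + 103*90) - u(-145) = (-15 + 103*90) - 1*(-145) = (-15 + 9270) + 145 = 9255 + 145 = 9400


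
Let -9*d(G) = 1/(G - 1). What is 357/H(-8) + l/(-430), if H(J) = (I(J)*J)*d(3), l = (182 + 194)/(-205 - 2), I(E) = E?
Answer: -142988549/1424160 ≈ -100.40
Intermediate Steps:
l = -376/207 (l = 376/(-207) = 376*(-1/207) = -376/207 ≈ -1.8164)
d(G) = -1/(9*(-1 + G)) (d(G) = -1/(9*(G - 1)) = -1/(9*(-1 + G)))
H(J) = -J**2/18 (H(J) = (J*J)*(-1/(-9 + 9*3)) = J**2*(-1/(-9 + 27)) = J**2*(-1/18) = -J**2/18)
357/H(-8) + l/(-430) = 357/((-1/18*(-8)**2)) - 376/207/(-430) = 357/((-1/18*64)) - 376/207*(-1/430) = 357/(-32/9) + 188/44505 = 357*(-9/32) + 188/44505 = -3213/32 + 188/44505 = -142988549/1424160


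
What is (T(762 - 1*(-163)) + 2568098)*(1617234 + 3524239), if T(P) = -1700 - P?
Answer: 13190310161729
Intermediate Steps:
(T(762 - 1*(-163)) + 2568098)*(1617234 + 3524239) = ((-1700 - (762 - 1*(-163))) + 2568098)*(1617234 + 3524239) = ((-1700 - (762 + 163)) + 2568098)*5141473 = ((-1700 - 1*925) + 2568098)*5141473 = ((-1700 - 925) + 2568098)*5141473 = (-2625 + 2568098)*5141473 = 2565473*5141473 = 13190310161729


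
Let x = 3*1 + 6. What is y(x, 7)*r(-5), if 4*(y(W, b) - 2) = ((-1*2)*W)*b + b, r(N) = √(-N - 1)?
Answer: -111/2 ≈ -55.500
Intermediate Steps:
r(N) = √(-1 - N)
x = 9 (x = 3 + 6 = 9)
y(W, b) = 2 + b/4 - W*b/2 (y(W, b) = 2 + (((-1*2)*W)*b + b)/4 = 2 + ((-2*W)*b + b)/4 = 2 + (-2*W*b + b)/4 = 2 + (b - 2*W*b)/4 = 2 + (b/4 - W*b/2) = 2 + b/4 - W*b/2)
y(x, 7)*r(-5) = (2 + (¼)*7 - ½*9*7)*√(-1 - 1*(-5)) = (2 + 7/4 - 63/2)*√(-1 + 5) = -111*√4/4 = -111/4*2 = -111/2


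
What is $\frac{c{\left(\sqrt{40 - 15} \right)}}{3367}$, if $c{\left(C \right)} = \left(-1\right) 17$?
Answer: $- \frac{17}{3367} \approx -0.005049$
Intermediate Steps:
$c{\left(C \right)} = -17$
$\frac{c{\left(\sqrt{40 - 15} \right)}}{3367} = - \frac{17}{3367}$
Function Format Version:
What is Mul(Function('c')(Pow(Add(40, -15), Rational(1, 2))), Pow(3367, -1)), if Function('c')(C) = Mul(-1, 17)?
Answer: Rational(-17, 3367) ≈ -0.0050490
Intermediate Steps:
Function('c')(C) = -17
Mul(Function('c')(Pow(Add(40, -15), Rational(1, 2))), Pow(3367, -1)) = Mul(-17, Pow(3367, -1)) = Mul(-17, Rational(1, 3367)) = Rational(-17, 3367)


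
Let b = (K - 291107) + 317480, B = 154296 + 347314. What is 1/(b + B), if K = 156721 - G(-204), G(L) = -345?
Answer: 1/685049 ≈ 1.4597e-6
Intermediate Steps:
K = 157066 (K = 156721 - 1*(-345) = 156721 + 345 = 157066)
B = 501610
b = 183439 (b = (157066 - 291107) + 317480 = -134041 + 317480 = 183439)
1/(b + B) = 1/(183439 + 501610) = 1/685049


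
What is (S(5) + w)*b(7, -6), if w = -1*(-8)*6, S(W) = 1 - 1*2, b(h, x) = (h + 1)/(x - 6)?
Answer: -94/3 ≈ -31.333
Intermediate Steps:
b(h, x) = (1 + h)/(-6 + x)
S(W) = -1 (S(W) = 1 - 2 = -1)
w = 48 (w = 8*6 = 48)
(S(5) + w)*b(7, -6) = (-1 + 48)*((1 + 7)/(-6 - 6)) = 47*(8/(-12)) = 47*(-1/12*8) = 47*(-⅔) = -94/3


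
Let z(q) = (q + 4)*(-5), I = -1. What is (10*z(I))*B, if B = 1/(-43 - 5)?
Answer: 25/8 ≈ 3.1250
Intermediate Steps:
z(q) = -20 - 5*q (z(q) = (4 + q)*(-5) = -20 - 5*q)
B = -1/48 (B = 1/(-48) = -1/48 ≈ -0.020833)
(10*z(I))*B = (10*(-20 - 5*(-1)))*(-1/48) = (10*(-20 + 5))*(-1/48) = (10*(-15))*(-1/48) = -150*(-1/48) = 25/8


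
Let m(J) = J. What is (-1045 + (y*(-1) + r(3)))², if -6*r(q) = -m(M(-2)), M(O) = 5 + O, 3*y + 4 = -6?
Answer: 39025009/36 ≈ 1.0840e+6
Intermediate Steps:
y = -10/3 (y = -4/3 + (⅓)*(-6) = -4/3 - 2 = -10/3 ≈ -3.3333)
r(q) = ½ (r(q) = -(-1)*(5 - 2)/6 = -(-1)*3/6 = -⅙*(-3) = ½)
(-1045 + (y*(-1) + r(3)))² = (-1045 + (-10/3*(-1) + ½))² = (-1045 + (10/3 + ½))² = (-1045 + 23/6)² = (-6247/6)² = 39025009/36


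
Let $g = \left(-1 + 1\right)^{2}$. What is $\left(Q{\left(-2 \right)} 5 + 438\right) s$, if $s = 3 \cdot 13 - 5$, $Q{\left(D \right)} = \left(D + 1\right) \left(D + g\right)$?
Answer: $15232$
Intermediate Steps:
$g = 0$ ($g = 0^{2} = 0$)
$Q{\left(D \right)} = D \left(1 + D\right)$ ($Q{\left(D \right)} = \left(D + 1\right) \left(D + 0\right) = \left(1 + D\right) D = D \left(1 + D\right)$)
$s = 34$ ($s = 39 - 5 = 34$)
$\left(Q{\left(-2 \right)} 5 + 438\right) s = \left(- 2 \left(1 - 2\right) 5 + 438\right) 34 = \left(\left(-2\right) \left(-1\right) 5 + 438\right) 34 = \left(2 \cdot 5 + 438\right) 34 = \left(10 + 438\right) 34 = 448 \cdot 34 = 15232$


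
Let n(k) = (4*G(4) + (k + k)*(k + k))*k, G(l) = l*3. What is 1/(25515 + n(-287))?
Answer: -1/94547873 ≈ -1.0577e-8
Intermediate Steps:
G(l) = 3*l
n(k) = k*(48 + 4*k**2) (n(k) = (4*(3*4) + (k + k)*(k + k))*k = (4*12 + (2*k)*(2*k))*k = (48 + 4*k**2)*k = k*(48 + 4*k**2))
1/(25515 + n(-287)) = 1/(25515 + 4*(-287)*(12 + (-287)**2)) = 1/(25515 + 4*(-287)*(12 + 82369)) = 1/(25515 + 4*(-287)*82381) = 1/(25515 - 94573388) = 1/(-94547873) = -1/94547873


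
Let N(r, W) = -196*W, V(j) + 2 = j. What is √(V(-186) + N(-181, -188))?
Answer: 2*√9165 ≈ 191.47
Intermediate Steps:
V(j) = -2 + j
√(V(-186) + N(-181, -188)) = √((-2 - 186) - 196*(-188)) = √(-188 + 36848) = √36660 = 2*√9165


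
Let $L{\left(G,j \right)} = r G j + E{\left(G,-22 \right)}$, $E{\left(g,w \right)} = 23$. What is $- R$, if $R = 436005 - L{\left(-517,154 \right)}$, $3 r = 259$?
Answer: $- \frac{21929008}{3} \approx -7.3097 \cdot 10^{6}$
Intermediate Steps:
$r = \frac{259}{3}$ ($r = \frac{1}{3} \cdot 259 = \frac{259}{3} \approx 86.333$)
$L{\left(G,j \right)} = 23 + \frac{259 G j}{3}$ ($L{\left(G,j \right)} = \frac{259 G}{3} j + 23 = \frac{259 G j}{3} + 23 = 23 + \frac{259 G j}{3}$)
$R = \frac{21929008}{3}$ ($R = 436005 - \left(23 + \frac{259}{3} \left(-517\right) 154\right) = 436005 - \left(23 - \frac{20621062}{3}\right) = 436005 - - \frac{20620993}{3} = 436005 + \frac{20620993}{3} = \frac{21929008}{3} \approx 7.3097 \cdot 10^{6}$)
$- R = \left(-1\right) \frac{21929008}{3} = - \frac{21929008}{3}$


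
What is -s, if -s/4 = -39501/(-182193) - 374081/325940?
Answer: -1675151021/449878685 ≈ -3.7236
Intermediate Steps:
s = 1675151021/449878685 (s = -4*(-39501/(-182193) - 374081/325940) = -4*(-39501*(-1/182193) - 374081*1/325940) = -4*(1197/5521 - 374081/325940) = -4*(-1675151021/1799514740) = 1675151021/449878685 ≈ 3.7236)
-s = -1*1675151021/449878685 = -1675151021/449878685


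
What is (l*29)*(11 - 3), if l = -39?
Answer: -9048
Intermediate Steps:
(l*29)*(11 - 3) = (-39*29)*(11 - 3) = -1131*8 = -9048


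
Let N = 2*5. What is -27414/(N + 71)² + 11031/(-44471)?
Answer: -143500265/32419359 ≈ -4.4264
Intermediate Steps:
N = 10
-27414/(N + 71)² + 11031/(-44471) = -27414/(10 + 71)² + 11031/(-44471) = -27414/(81²) + 11031*(-1/44471) = -27414/6561 - 11031/44471 = -27414*1/6561 - 11031/44471 = -3046/729 - 11031/44471 = -143500265/32419359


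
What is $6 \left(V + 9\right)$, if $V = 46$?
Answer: $330$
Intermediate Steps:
$6 \left(V + 9\right) = 6 \left(46 + 9\right) = 6 \cdot 55 = 330$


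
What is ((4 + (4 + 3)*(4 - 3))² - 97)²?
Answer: 576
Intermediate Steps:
((4 + (4 + 3)*(4 - 3))² - 97)² = ((4 + 7*1)² - 97)² = ((4 + 7)² - 97)² = (11² - 97)² = (121 - 97)² = 24² = 576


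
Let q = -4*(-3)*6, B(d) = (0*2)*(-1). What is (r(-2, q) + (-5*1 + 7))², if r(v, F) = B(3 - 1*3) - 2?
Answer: 0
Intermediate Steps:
B(d) = 0 (B(d) = 0*(-1) = 0)
q = 72 (q = 12*6 = 72)
r(v, F) = -2 (r(v, F) = 0 - 2 = -2)
(r(-2, q) + (-5*1 + 7))² = (-2 + (-5*1 + 7))² = (-2 + (-5 + 7))² = (-2 + 2)² = 0² = 0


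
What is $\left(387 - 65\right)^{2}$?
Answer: $103684$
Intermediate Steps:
$\left(387 - 65\right)^{2} = 322^{2} = 103684$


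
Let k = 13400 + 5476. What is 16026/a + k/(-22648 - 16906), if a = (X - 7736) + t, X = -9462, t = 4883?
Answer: -144391724/81184585 ≈ -1.7786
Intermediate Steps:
k = 18876
a = -12315 (a = (-9462 - 7736) + 4883 = -17198 + 4883 = -12315)
16026/a + k/(-22648 - 16906) = 16026/(-12315) + 18876/(-22648 - 16906) = 16026*(-1/12315) + 18876/(-39554) = -5342/4105 + 18876*(-1/39554) = -5342/4105 - 9438/19777 = -144391724/81184585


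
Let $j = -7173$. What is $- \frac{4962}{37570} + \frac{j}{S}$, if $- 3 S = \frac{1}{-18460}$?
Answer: $- \frac{7462167303381}{18785} \approx -3.9724 \cdot 10^{8}$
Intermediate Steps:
$S = \frac{1}{55380}$ ($S = - \frac{1}{3 \left(-18460\right)} = \left(- \frac{1}{3}\right) \left(- \frac{1}{18460}\right) = \frac{1}{55380} \approx 1.8057 \cdot 10^{-5}$)
$- \frac{4962}{37570} + \frac{j}{S} = - \frac{4962}{37570} - 7173 \frac{1}{\frac{1}{55380}} = \left(-4962\right) \frac{1}{37570} - 397240740 = - \frac{2481}{18785} - 397240740 = - \frac{7462167303381}{18785}$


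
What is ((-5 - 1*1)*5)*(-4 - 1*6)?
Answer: 300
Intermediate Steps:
((-5 - 1*1)*5)*(-4 - 1*6) = ((-5 - 1)*5)*(-4 - 6) = -6*5*(-10) = -30*(-10) = 300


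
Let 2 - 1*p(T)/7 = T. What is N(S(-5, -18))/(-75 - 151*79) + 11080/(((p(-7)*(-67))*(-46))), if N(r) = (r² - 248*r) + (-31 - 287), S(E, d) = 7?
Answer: 261153575/1165384332 ≈ 0.22409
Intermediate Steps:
p(T) = 14 - 7*T
N(r) = -318 + r² - 248*r (N(r) = (r² - 248*r) - 318 = -318 + r² - 248*r)
N(S(-5, -18))/(-75 - 151*79) + 11080/(((p(-7)*(-67))*(-46))) = (-318 + 7² - 248*7)/(-75 - 151*79) + 11080/((((14 - 7*(-7))*(-67))*(-46))) = (-318 + 49 - 1736)/(-75 - 11929) + 11080/((((14 + 49)*(-67))*(-46))) = -2005/(-12004) + 11080/(((63*(-67))*(-46))) = -2005*(-1/12004) + 11080/((-4221*(-46))) = 2005/12004 + 11080/194166 = 2005/12004 + 11080*(1/194166) = 2005/12004 + 5540/97083 = 261153575/1165384332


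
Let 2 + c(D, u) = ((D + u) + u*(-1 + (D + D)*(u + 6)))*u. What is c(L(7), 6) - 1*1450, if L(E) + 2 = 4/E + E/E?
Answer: -12774/7 ≈ -1824.9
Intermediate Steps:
L(E) = -1 + 4/E (L(E) = -2 + (4/E + E/E) = -2 + (4/E + 1) = -2 + (1 + 4/E) = -1 + 4/E)
c(D, u) = -2 + u*(D + u + u*(-1 + 2*D*(6 + u))) (c(D, u) = -2 + ((D + u) + u*(-1 + (D + D)*(u + 6)))*u = -2 + ((D + u) + u*(-1 + (2*D)*(6 + u)))*u = -2 + ((D + u) + u*(-1 + 2*D*(6 + u)))*u = -2 + (D + u + u*(-1 + 2*D*(6 + u)))*u = -2 + u*(D + u + u*(-1 + 2*D*(6 + u))))
c(L(7), 6) - 1*1450 = (-2 + ((4 - 1*7)/7)*6 + 2*((4 - 1*7)/7)*6³ + 12*((4 - 1*7)/7)*6²) - 1*1450 = (-2 + ((4 - 7)/7)*6 + 2*((4 - 7)/7)*216 + 12*((4 - 7)/7)*36) - 1450 = (-2 + ((⅐)*(-3))*6 + 2*((⅐)*(-3))*216 + 12*((⅐)*(-3))*36) - 1450 = (-2 - 3/7*6 + 2*(-3/7)*216 + 12*(-3/7)*36) - 1450 = (-2 - 18/7 - 1296/7 - 1296/7) - 1450 = -2624/7 - 1450 = -12774/7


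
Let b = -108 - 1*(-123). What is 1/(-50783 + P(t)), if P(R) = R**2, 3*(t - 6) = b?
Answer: -1/50662 ≈ -1.9739e-5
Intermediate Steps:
b = 15 (b = -108 + 123 = 15)
t = 11 (t = 6 + (1/3)*15 = 6 + 5 = 11)
1/(-50783 + P(t)) = 1/(-50783 + 11**2) = 1/(-50783 + 121) = 1/(-50662) = -1/50662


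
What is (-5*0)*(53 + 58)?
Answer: 0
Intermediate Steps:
(-5*0)*(53 + 58) = 0*111 = 0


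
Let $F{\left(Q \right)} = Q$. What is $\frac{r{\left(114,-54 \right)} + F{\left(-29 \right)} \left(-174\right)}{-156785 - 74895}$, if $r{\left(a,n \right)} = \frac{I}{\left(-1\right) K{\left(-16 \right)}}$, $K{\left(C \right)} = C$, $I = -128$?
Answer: $- \frac{2519}{115840} \approx -0.021746$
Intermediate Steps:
$r{\left(a,n \right)} = -8$ ($r{\left(a,n \right)} = - \frac{128}{\left(-1\right) \left(-16\right)} = - \frac{128}{16} = \left(-128\right) \frac{1}{16} = -8$)
$\frac{r{\left(114,-54 \right)} + F{\left(-29 \right)} \left(-174\right)}{-156785 - 74895} = \frac{-8 - -5046}{-156785 - 74895} = \frac{-8 + 5046}{-231680} = 5038 \left(- \frac{1}{231680}\right) = - \frac{2519}{115840}$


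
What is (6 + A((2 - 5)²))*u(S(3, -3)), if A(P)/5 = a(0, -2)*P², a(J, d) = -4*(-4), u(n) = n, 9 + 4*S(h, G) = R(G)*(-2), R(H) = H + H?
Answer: 9729/2 ≈ 4864.5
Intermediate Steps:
R(H) = 2*H
S(h, G) = -9/4 - G (S(h, G) = -9/4 + ((2*G)*(-2))/4 = -9/4 + (-4*G)/4 = -9/4 - G)
a(J, d) = 16
A(P) = 80*P² (A(P) = 5*(16*P²) = 80*P²)
(6 + A((2 - 5)²))*u(S(3, -3)) = (6 + 80*((2 - 5)²)²)*(-9/4 - 1*(-3)) = (6 + 80*((-3)²)²)*(-9/4 + 3) = (6 + 80*9²)*(¾) = (6 + 80*81)*(¾) = (6 + 6480)*(¾) = 6486*(¾) = 9729/2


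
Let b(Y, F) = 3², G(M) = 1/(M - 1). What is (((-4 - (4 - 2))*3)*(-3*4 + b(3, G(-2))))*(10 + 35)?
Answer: 2430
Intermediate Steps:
G(M) = 1/(-1 + M)
b(Y, F) = 9
(((-4 - (4 - 2))*3)*(-3*4 + b(3, G(-2))))*(10 + 35) = (((-4 - (4 - 2))*3)*(-3*4 + 9))*(10 + 35) = (((-4 - 1*2)*3)*(-12 + 9))*45 = (((-4 - 2)*3)*(-3))*45 = (-6*3*(-3))*45 = -18*(-3)*45 = 54*45 = 2430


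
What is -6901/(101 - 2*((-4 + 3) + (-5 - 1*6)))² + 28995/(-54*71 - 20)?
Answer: -479643329/60218750 ≈ -7.9650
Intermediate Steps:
-6901/(101 - 2*((-4 + 3) + (-5 - 1*6)))² + 28995/(-54*71 - 20) = -6901/(101 - 2*(-1 + (-5 - 6)))² + 28995/(-3834 - 20) = -6901/(101 - 2*(-1 - 11))² + 28995/(-3854) = -6901/(101 - 2*(-12))² + 28995*(-1/3854) = -6901/(101 + 24)² - 28995/3854 = -6901/(125²) - 28995/3854 = -6901/15625 - 28995/3854 = -479643329/60218750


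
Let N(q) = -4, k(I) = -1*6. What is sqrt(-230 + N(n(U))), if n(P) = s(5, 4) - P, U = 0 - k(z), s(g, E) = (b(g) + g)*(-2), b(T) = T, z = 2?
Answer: 3*I*sqrt(26) ≈ 15.297*I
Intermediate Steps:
k(I) = -6
s(g, E) = -4*g (s(g, E) = (g + g)*(-2) = (2*g)*(-2) = -4*g)
U = 6 (U = 0 - 1*(-6) = 0 + 6 = 6)
n(P) = -20 - P (n(P) = -4*5 - P = -20 - P)
sqrt(-230 + N(n(U))) = sqrt(-230 - 4) = sqrt(-234) = 3*I*sqrt(26)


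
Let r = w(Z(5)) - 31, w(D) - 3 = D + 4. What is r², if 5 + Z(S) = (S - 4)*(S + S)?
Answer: 361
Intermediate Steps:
Z(S) = -5 + 2*S*(-4 + S) (Z(S) = -5 + (S - 4)*(S + S) = -5 + (-4 + S)*(2*S) = -5 + 2*S*(-4 + S))
w(D) = 7 + D (w(D) = 3 + (D + 4) = 3 + (4 + D) = 7 + D)
r = -19 (r = (7 + (-5 - 8*5 + 2*5²)) - 31 = (7 + (-5 - 40 + 2*25)) - 31 = (7 + (-5 - 40 + 50)) - 31 = (7 + 5) - 31 = 12 - 31 = -19)
r² = (-19)² = 361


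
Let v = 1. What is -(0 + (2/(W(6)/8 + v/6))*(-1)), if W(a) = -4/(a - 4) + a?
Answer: 3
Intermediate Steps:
W(a) = a - 4/(-4 + a) (W(a) = -4/(-4 + a) + a = a - 4/(-4 + a))
-(0 + (2/(W(6)/8 + v/6))*(-1)) = -(0 + (2/(((-4 + 6² - 4*6)/(-4 + 6))/8 + 1/6))*(-1)) = -(0 + (2/(((-4 + 36 - 24)/2)*(⅛) + 1*(⅙)))*(-1)) = -(0 + (2/(((½)*8)*(⅛) + ⅙))*(-1)) = -(0 + (2/(4*(⅛) + ⅙))*(-1)) = -(0 + (2/(½ + ⅙))*(-1)) = -(0 + (2/(⅔))*(-1)) = -(0 + (2*(3/2))*(-1)) = -(0 + 3*(-1)) = -(0 - 3) = -1*(-3) = 3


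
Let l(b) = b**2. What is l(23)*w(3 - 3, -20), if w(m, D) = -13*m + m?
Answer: 0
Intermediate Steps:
w(m, D) = -12*m
l(23)*w(3 - 3, -20) = 23**2*(-12*(3 - 3)) = 529*(-12*0) = 529*0 = 0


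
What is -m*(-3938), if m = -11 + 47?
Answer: 141768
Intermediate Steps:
m = 36
-m*(-3938) = -36*(-3938) = -1*(-141768) = 141768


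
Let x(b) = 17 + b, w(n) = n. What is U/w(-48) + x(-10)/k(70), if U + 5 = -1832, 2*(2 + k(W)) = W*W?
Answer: 46847/1224 ≈ 38.274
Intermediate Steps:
k(W) = -2 + W²/2 (k(W) = -2 + (W*W)/2 = -2 + W²/2)
U = -1837 (U = -5 - 1832 = -1837)
U/w(-48) + x(-10)/k(70) = -1837/(-48) + (17 - 10)/(-2 + (½)*70²) = -1837*(-1/48) + 7/(-2 + (½)*4900) = 1837/48 + 7/(-2 + 2450) = 1837/48 + 7/2448 = 46847/1224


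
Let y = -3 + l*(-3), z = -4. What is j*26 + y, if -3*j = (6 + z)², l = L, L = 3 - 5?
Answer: -95/3 ≈ -31.667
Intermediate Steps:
L = -2
l = -2
j = -4/3 (j = -(6 - 4)²/3 = -⅓*2² = -⅓*4 = -4/3 ≈ -1.3333)
y = 3 (y = -3 - 2*(-3) = -3 + 6 = 3)
j*26 + y = -4/3*26 + 3 = -104/3 + 3 = -95/3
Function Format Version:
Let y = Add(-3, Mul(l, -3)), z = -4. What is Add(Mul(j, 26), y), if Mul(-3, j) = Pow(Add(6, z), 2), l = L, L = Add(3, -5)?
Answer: Rational(-95, 3) ≈ -31.667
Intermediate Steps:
L = -2
l = -2
j = Rational(-4, 3) (j = Mul(Rational(-1, 3), Pow(Add(6, -4), 2)) = Mul(Rational(-1, 3), Pow(2, 2)) = Mul(Rational(-1, 3), 4) = Rational(-4, 3) ≈ -1.3333)
y = 3 (y = Add(-3, Mul(-2, -3)) = Add(-3, 6) = 3)
Add(Mul(j, 26), y) = Add(Mul(Rational(-4, 3), 26), 3) = Add(Rational(-104, 3), 3) = Rational(-95, 3)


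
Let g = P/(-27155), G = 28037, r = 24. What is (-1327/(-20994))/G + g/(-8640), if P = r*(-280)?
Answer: -1265316427/47951014099770 ≈ -2.6388e-5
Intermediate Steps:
P = -6720 (P = 24*(-280) = -6720)
g = 1344/5431 (g = -6720/(-27155) = -6720*(-1/27155) = 1344/5431 ≈ 0.24747)
(-1327/(-20994))/G + g/(-8640) = -1327/(-20994)/28037 + (1344/5431)/(-8640) = -1327*(-1/20994)*(1/28037) + (1344/5431)*(-1/8640) = (1327/20994)*(1/28037) - 7/244395 = 1327/588608778 - 7/244395 = -1265316427/47951014099770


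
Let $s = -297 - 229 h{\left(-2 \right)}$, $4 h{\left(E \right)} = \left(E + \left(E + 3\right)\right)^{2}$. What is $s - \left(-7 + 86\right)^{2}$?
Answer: $- \frac{26381}{4} \approx -6595.3$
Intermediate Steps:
$h{\left(E \right)} = \frac{\left(3 + 2 E\right)^{2}}{4}$ ($h{\left(E \right)} = \frac{\left(E + \left(E + 3\right)\right)^{2}}{4} = \frac{\left(E + \left(3 + E\right)\right)^{2}}{4} = \frac{\left(3 + 2 E\right)^{2}}{4}$)
$s = - \frac{1417}{4}$ ($s = -297 - 229 \frac{\left(3 + 2 \left(-2\right)\right)^{2}}{4} = -297 - 229 \frac{\left(3 - 4\right)^{2}}{4} = -297 - 229 \frac{\left(-1\right)^{2}}{4} = -297 - 229 \cdot \frac{1}{4} \cdot 1 = -297 - \frac{229}{4} = - \frac{1417}{4} \approx -354.25$)
$s - \left(-7 + 86\right)^{2} = - \frac{1417}{4} - \left(-7 + 86\right)^{2} = - \frac{1417}{4} - 79^{2} = - \frac{1417}{4} - 6241 = - \frac{26381}{4}$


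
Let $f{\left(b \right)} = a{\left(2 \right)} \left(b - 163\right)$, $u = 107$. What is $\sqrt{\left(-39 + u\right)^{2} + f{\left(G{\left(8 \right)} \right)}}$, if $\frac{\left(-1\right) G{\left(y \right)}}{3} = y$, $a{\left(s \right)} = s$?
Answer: $5 \sqrt{170} \approx 65.192$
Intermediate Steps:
$G{\left(y \right)} = - 3 y$
$f{\left(b \right)} = -326 + 2 b$ ($f{\left(b \right)} = 2 \left(b - 163\right) = 2 \left(-163 + b\right) = -326 + 2 b$)
$\sqrt{\left(-39 + u\right)^{2} + f{\left(G{\left(8 \right)} \right)}} = \sqrt{\left(-39 + 107\right)^{2} - \left(326 - 2 \left(\left(-3\right) 8\right)\right)} = \sqrt{68^{2} + \left(-326 + 2 \left(-24\right)\right)} = \sqrt{4624 - 374} = \sqrt{4250} = 5 \sqrt{170}$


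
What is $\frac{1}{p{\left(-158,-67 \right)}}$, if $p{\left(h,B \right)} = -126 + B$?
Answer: $- \frac{1}{193} \approx -0.0051813$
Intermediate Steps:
$\frac{1}{p{\left(-158,-67 \right)}} = \frac{1}{-126 - 67} = \frac{1}{-193} = - \frac{1}{193}$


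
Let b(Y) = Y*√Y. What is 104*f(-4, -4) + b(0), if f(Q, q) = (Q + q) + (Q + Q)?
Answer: -1664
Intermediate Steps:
b(Y) = Y^(3/2)
f(Q, q) = q + 3*Q (f(Q, q) = (Q + q) + 2*Q = q + 3*Q)
104*f(-4, -4) + b(0) = 104*(-4 + 3*(-4)) + 0^(3/2) = 104*(-4 - 12) + 0 = 104*(-16) + 0 = -1664 + 0 = -1664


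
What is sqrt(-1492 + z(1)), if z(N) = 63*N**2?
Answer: I*sqrt(1429) ≈ 37.802*I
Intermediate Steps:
sqrt(-1492 + z(1)) = sqrt(-1492 + 63*1**2) = sqrt(-1492 + 63*1) = sqrt(-1492 + 63) = sqrt(-1429) = I*sqrt(1429)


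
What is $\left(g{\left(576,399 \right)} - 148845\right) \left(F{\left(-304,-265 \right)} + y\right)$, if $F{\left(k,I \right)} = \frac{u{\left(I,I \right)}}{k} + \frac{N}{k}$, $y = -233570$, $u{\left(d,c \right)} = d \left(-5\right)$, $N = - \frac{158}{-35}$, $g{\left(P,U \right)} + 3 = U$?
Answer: $\frac{52704300878931}{1520} \approx 3.4674 \cdot 10^{10}$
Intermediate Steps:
$g{\left(P,U \right)} = -3 + U$
$N = \frac{158}{35}$ ($N = \left(-158\right) \left(- \frac{1}{35}\right) = \frac{158}{35} \approx 4.5143$)
$u{\left(d,c \right)} = - 5 d$
$F{\left(k,I \right)} = \frac{158}{35 k} - \frac{5 I}{k}$ ($F{\left(k,I \right)} = \frac{\left(-5\right) I}{k} + \frac{158}{35 k} = - \frac{5 I}{k} + \frac{158}{35 k} = \frac{158}{35 k} - \frac{5 I}{k}$)
$\left(g{\left(576,399 \right)} - 148845\right) \left(F{\left(-304,-265 \right)} + y\right) = \left(\left(-3 + 399\right) - 148845\right) \left(\frac{158 - -46375}{35 \left(-304\right)} - 233570\right) = \left(396 - 148845\right) \left(\frac{1}{35} \left(- \frac{1}{304}\right) \left(158 + 46375\right) - 233570\right) = - 148449 \left(\frac{1}{35} \left(- \frac{1}{304}\right) 46533 - 233570\right) = - 148449 \left(- \frac{46533}{10640} - 233570\right) = \left(-148449\right) \left(- \frac{2485231333}{10640}\right) = \frac{52704300878931}{1520}$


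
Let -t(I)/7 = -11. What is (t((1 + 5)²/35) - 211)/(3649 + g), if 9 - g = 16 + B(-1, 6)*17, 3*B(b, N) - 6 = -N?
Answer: -67/1821 ≈ -0.036793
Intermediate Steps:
B(b, N) = 2 - N/3 (B(b, N) = 2 + (-N)/3 = 2 - N/3)
t(I) = 77 (t(I) = -7*(-11) = 77)
g = -7 (g = 9 - (16 + (2 - ⅓*6)*17) = 9 - (16 + (2 - 2)*17) = 9 - (16 + 0*17) = 9 - (16 + 0) = 9 - 1*16 = 9 - 16 = -7)
(t((1 + 5)²/35) - 211)/(3649 + g) = (77 - 211)/(3649 - 7) = -134/3642 = -134*1/3642 = -67/1821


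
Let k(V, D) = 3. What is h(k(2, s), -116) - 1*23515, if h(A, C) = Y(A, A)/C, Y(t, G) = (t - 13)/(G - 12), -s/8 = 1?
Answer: -12274835/522 ≈ -23515.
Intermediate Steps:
s = -8 (s = -8*1 = -8)
Y(t, G) = (-13 + t)/(-12 + G)
h(A, C) = (-13 + A)/(C*(-12 + A)) (h(A, C) = ((-13 + A)/(-12 + A))/C = (-13 + A)/(C*(-12 + A)))
h(k(2, s), -116) - 1*23515 = (-13 + 3)/((-116)*(-12 + 3)) - 1*23515 = -1/116*(-10)/(-9) - 23515 = -1/116*(-⅑)*(-10) - 23515 = -5/522 - 23515 = -12274835/522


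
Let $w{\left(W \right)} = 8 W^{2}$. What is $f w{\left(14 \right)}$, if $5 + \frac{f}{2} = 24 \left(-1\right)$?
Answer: $-90944$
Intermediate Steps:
$f = -58$ ($f = -10 + 2 \cdot 24 \left(-1\right) = -10 + 2 \left(-24\right) = -10 - 48 = -58$)
$f w{\left(14 \right)} = - 58 \cdot 8 \cdot 14^{2} = - 58 \cdot 8 \cdot 196 = \left(-58\right) 1568 = -90944$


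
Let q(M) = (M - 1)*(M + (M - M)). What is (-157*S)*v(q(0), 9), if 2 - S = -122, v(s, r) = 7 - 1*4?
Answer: -58404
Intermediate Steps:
q(M) = M*(-1 + M) (q(M) = (-1 + M)*(M + 0) = (-1 + M)*M = M*(-1 + M))
v(s, r) = 3 (v(s, r) = 7 - 4 = 3)
S = 124 (S = 2 - 1*(-122) = 2 + 122 = 124)
(-157*S)*v(q(0), 9) = -157*124*3 = -19468*3 = -58404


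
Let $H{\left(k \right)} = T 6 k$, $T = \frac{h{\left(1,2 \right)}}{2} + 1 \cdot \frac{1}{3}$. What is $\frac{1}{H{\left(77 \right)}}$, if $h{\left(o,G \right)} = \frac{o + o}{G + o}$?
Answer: $\frac{1}{308} \approx 0.0032468$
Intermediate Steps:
$h{\left(o,G \right)} = \frac{2 o}{G + o}$
$T = \frac{2}{3}$ ($T = \frac{2 \cdot 1 \frac{1}{2 + 1}}{2} + 1 \cdot \frac{1}{3} = 2 \cdot 1 \cdot \frac{1}{3} \cdot \frac{1}{2} + 1 \cdot \frac{1}{3} = 2 \cdot 1 \cdot \frac{1}{3} \cdot \frac{1}{2} + \frac{1}{3} = \frac{2}{3} \cdot \frac{1}{2} + \frac{1}{3} = \frac{1}{3} + \frac{1}{3} = \frac{2}{3} \approx 0.66667$)
$H{\left(k \right)} = 4 k$ ($H{\left(k \right)} = \frac{2}{3} \cdot 6 k = 4 k$)
$\frac{1}{H{\left(77 \right)}} = \frac{1}{4 \cdot 77} = \frac{1}{308}$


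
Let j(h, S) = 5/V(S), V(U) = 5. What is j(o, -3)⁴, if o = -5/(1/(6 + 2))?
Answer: 1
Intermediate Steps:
o = -40 (o = -5/(1/8) = -5/⅛ = -5*8 = -40)
j(h, S) = 1 (j(h, S) = 5/5 = 5*(⅕) = 1)
j(o, -3)⁴ = 1⁴ = 1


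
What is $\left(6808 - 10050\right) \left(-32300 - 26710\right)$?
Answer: $191310420$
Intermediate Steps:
$\left(6808 - 10050\right) \left(-32300 - 26710\right) = \left(-3242\right) \left(-59010\right) = 191310420$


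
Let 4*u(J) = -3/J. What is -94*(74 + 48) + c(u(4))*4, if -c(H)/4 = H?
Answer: -11465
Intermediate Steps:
u(J) = -3/(4*J) (u(J) = (-3/J)/4 = -3/(4*J))
c(H) = -4*H
-94*(74 + 48) + c(u(4))*4 = -94*(74 + 48) - (-3)/4*4 = -94*122 - (-3)/4*4 = -11468 - 4*(-3/16)*4 = -11468 + (3/4)*4 = -11468 + 3 = -11465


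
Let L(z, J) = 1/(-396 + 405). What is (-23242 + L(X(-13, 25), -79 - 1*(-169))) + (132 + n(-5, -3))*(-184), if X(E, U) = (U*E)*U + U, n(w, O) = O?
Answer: -422801/9 ≈ -46978.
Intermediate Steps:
X(E, U) = U + E*U² (X(E, U) = (E*U)*U + U = E*U² + U = U + E*U²)
L(z, J) = ⅑ (L(z, J) = 1/9 = ⅑)
(-23242 + L(X(-13, 25), -79 - 1*(-169))) + (132 + n(-5, -3))*(-184) = (-23242 + ⅑) + (132 - 3)*(-184) = -209177/9 + 129*(-184) = -209177/9 - 23736 = -422801/9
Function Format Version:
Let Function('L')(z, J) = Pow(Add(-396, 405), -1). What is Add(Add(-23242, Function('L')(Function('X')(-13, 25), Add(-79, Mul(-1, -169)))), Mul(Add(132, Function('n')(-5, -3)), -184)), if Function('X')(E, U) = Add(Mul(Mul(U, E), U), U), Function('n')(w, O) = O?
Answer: Rational(-422801, 9) ≈ -46978.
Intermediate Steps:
Function('X')(E, U) = Add(U, Mul(E, Pow(U, 2))) (Function('X')(E, U) = Add(Mul(Mul(E, U), U), U) = Add(Mul(E, Pow(U, 2)), U) = Add(U, Mul(E, Pow(U, 2))))
Function('L')(z, J) = Rational(1, 9) (Function('L')(z, J) = Pow(9, -1) = Rational(1, 9))
Add(Add(-23242, Function('L')(Function('X')(-13, 25), Add(-79, Mul(-1, -169)))), Mul(Add(132, Function('n')(-5, -3)), -184)) = Add(Add(-23242, Rational(1, 9)), Mul(Add(132, -3), -184)) = Add(Rational(-209177, 9), Mul(129, -184)) = Add(Rational(-209177, 9), -23736) = Rational(-422801, 9)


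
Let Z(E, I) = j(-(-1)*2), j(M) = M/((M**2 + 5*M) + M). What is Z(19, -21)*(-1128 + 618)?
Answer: -255/4 ≈ -63.750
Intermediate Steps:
j(M) = M/(M**2 + 6*M)
Z(E, I) = 1/8 (Z(E, I) = 1/(6 - (-1)*2) = 1/(6 - 1*(-2)) = 1/(6 + 2) = 1/8)
Z(19, -21)*(-1128 + 618) = (-1128 + 618)/8 = (1/8)*(-510) = -255/4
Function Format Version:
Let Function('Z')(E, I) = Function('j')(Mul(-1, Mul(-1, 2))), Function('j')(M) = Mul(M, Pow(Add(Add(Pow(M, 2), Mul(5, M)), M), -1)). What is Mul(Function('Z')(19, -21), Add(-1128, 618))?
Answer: Rational(-255, 4) ≈ -63.750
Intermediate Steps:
Function('j')(M) = Mul(M, Pow(Add(Pow(M, 2), Mul(6, M)), -1))
Function('Z')(E, I) = Rational(1, 8) (Function('Z')(E, I) = Pow(Add(6, Mul(-1, Mul(-1, 2))), -1) = Pow(Add(6, Mul(-1, -2)), -1) = Pow(Add(6, 2), -1) = Pow(8, -1) = Rational(1, 8))
Mul(Function('Z')(19, -21), Add(-1128, 618)) = Mul(Rational(1, 8), Add(-1128, 618)) = Mul(Rational(1, 8), -510) = Rational(-255, 4)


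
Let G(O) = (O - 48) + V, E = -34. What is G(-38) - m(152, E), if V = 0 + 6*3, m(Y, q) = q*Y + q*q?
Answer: 3944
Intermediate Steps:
m(Y, q) = q**2 + Y*q (m(Y, q) = Y*q + q**2 = q**2 + Y*q)
V = 18 (V = 0 + 18 = 18)
G(O) = -30 + O (G(O) = (O - 48) + 18 = (-48 + O) + 18 = -30 + O)
G(-38) - m(152, E) = (-30 - 38) - (-34)*(152 - 34) = -68 - (-34)*118 = -68 - 1*(-4012) = -68 + 4012 = 3944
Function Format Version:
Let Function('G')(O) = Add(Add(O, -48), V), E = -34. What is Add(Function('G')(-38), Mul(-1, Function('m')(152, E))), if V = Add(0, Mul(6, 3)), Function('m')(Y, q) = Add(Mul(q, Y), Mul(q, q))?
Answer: 3944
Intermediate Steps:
Function('m')(Y, q) = Add(Pow(q, 2), Mul(Y, q)) (Function('m')(Y, q) = Add(Mul(Y, q), Pow(q, 2)) = Add(Pow(q, 2), Mul(Y, q)))
V = 18 (V = Add(0, 18) = 18)
Function('G')(O) = Add(-30, O) (Function('G')(O) = Add(Add(O, -48), 18) = Add(Add(-48, O), 18) = Add(-30, O))
Add(Function('G')(-38), Mul(-1, Function('m')(152, E))) = Add(Add(-30, -38), Mul(-1, Mul(-34, Add(152, -34)))) = Add(-68, Mul(-1, Mul(-34, 118))) = Add(-68, Mul(-1, -4012)) = Add(-68, 4012) = 3944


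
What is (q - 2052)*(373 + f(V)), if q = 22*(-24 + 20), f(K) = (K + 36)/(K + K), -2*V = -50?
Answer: -4004154/5 ≈ -8.0083e+5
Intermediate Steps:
V = 25 (V = -½*(-50) = 25)
f(K) = (36 + K)/(2*K) (f(K) = (36 + K)/((2*K)) = (36 + K)*(1/(2*K)) = (36 + K)/(2*K))
q = -88 (q = 22*(-4) = -88)
(q - 2052)*(373 + f(V)) = (-88 - 2052)*(373 + (½)*(36 + 25)/25) = -2140*(373 + (½)*(1/25)*61) = -2140*(373 + 61/50) = -2140*18711/50 = -4004154/5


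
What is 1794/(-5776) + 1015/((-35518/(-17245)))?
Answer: 3608482411/7326856 ≈ 492.50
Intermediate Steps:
1794/(-5776) + 1015/((-35518/(-17245))) = 1794*(-1/5776) + 1015/((-35518*(-1/17245))) = -897/2888 + 1015/(35518/17245) = -897/2888 + 1015*(17245/35518) = -897/2888 + 2500525/5074 = 3608482411/7326856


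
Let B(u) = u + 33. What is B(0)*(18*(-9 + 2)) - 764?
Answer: -4922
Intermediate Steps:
B(u) = 33 + u
B(0)*(18*(-9 + 2)) - 764 = (33 + 0)*(18*(-9 + 2)) - 764 = 33*(18*(-7)) - 764 = 33*(-126) - 764 = -4158 - 764 = -4922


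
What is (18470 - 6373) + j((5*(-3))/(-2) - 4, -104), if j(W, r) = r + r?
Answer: 11889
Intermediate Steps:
j(W, r) = 2*r
(18470 - 6373) + j((5*(-3))/(-2) - 4, -104) = (18470 - 6373) + 2*(-104) = 12097 - 208 = 11889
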